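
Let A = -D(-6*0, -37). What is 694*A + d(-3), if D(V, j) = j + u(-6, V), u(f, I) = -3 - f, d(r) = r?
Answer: 23593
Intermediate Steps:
D(V, j) = 3 + j (D(V, j) = j + (-3 - 1*(-6)) = j + (-3 + 6) = j + 3 = 3 + j)
A = 34 (A = -(3 - 37) = -1*(-34) = 34)
694*A + d(-3) = 694*34 - 3 = 23596 - 3 = 23593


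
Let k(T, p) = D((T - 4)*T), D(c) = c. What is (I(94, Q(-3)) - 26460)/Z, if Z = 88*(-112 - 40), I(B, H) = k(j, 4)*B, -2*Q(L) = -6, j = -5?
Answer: 585/352 ≈ 1.6619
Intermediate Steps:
Q(L) = 3 (Q(L) = -½*(-6) = 3)
k(T, p) = T*(-4 + T) (k(T, p) = (T - 4)*T = (-4 + T)*T = T*(-4 + T))
I(B, H) = 45*B (I(B, H) = (-5*(-4 - 5))*B = (-5*(-9))*B = 45*B)
Z = -13376 (Z = 88*(-152) = -13376)
(I(94, Q(-3)) - 26460)/Z = (45*94 - 26460)/(-13376) = (4230 - 26460)*(-1/13376) = -22230*(-1/13376) = 585/352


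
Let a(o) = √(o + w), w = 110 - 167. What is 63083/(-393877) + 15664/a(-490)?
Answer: -63083/393877 - 15664*I*√547/547 ≈ -0.16016 - 669.74*I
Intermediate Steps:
w = -57
a(o) = √(-57 + o) (a(o) = √(o - 57) = √(-57 + o))
63083/(-393877) + 15664/a(-490) = 63083/(-393877) + 15664/(√(-57 - 490)) = 63083*(-1/393877) + 15664/(√(-547)) = -63083/393877 + 15664/((I*√547)) = -63083/393877 + 15664*(-I*√547/547) = -63083/393877 - 15664*I*√547/547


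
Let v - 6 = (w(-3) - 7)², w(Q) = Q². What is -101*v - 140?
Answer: -1150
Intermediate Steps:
v = 10 (v = 6 + ((-3)² - 7)² = 6 + (9 - 7)² = 6 + 2² = 6 + 4 = 10)
-101*v - 140 = -101*10 - 140 = -1010 - 140 = -1150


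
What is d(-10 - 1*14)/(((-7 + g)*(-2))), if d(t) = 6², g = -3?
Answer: 9/5 ≈ 1.8000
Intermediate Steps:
d(t) = 36
d(-10 - 1*14)/(((-7 + g)*(-2))) = 36/(((-7 - 3)*(-2))) = 36/((-10*(-2))) = 36/20 = 36*(1/20) = 9/5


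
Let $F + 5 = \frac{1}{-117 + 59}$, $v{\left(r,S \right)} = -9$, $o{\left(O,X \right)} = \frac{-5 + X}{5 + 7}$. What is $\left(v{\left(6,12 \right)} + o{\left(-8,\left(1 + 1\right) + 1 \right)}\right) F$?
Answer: $\frac{5335}{116} \approx 45.991$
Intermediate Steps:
$o{\left(O,X \right)} = - \frac{5}{12} + \frac{X}{12}$ ($o{\left(O,X \right)} = \frac{-5 + X}{12} = \left(-5 + X\right) \frac{1}{12} = - \frac{5}{12} + \frac{X}{12}$)
$F = - \frac{291}{58}$ ($F = -5 + \frac{1}{-117 + 59} = -5 + \frac{1}{-58} = -5 - \frac{1}{58} = - \frac{291}{58} \approx -5.0172$)
$\left(v{\left(6,12 \right)} + o{\left(-8,\left(1 + 1\right) + 1 \right)}\right) F = \left(-9 - \left(\frac{5}{12} - \frac{\left(1 + 1\right) + 1}{12}\right)\right) \left(- \frac{291}{58}\right) = \left(-9 - \left(\frac{5}{12} - \frac{2 + 1}{12}\right)\right) \left(- \frac{291}{58}\right) = \left(-9 + \left(- \frac{5}{12} + \frac{1}{12} \cdot 3\right)\right) \left(- \frac{291}{58}\right) = \left(-9 + \left(- \frac{5}{12} + \frac{1}{4}\right)\right) \left(- \frac{291}{58}\right) = \left(-9 - \frac{1}{6}\right) \left(- \frac{291}{58}\right) = \left(- \frac{55}{6}\right) \left(- \frac{291}{58}\right) = \frac{5335}{116}$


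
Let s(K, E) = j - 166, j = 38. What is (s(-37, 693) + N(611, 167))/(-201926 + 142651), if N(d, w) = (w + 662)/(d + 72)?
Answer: 17319/8096965 ≈ 0.0021389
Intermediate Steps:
N(d, w) = (662 + w)/(72 + d)
s(K, E) = -128 (s(K, E) = 38 - 166 = -128)
(s(-37, 693) + N(611, 167))/(-201926 + 142651) = (-128 + (662 + 167)/(72 + 611))/(-201926 + 142651) = (-128 + 829/683)/(-59275) = (-128 + (1/683)*829)*(-1/59275) = (-128 + 829/683)*(-1/59275) = -86595/683*(-1/59275) = 17319/8096965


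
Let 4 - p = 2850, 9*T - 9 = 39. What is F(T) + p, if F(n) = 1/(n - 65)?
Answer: -509437/179 ≈ -2846.0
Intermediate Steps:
T = 16/3 (T = 1 + (1/9)*39 = 1 + 13/3 = 16/3 ≈ 5.3333)
p = -2846 (p = 4 - 1*2850 = 4 - 2850 = -2846)
F(n) = 1/(-65 + n)
F(T) + p = 1/(-65 + 16/3) - 2846 = 1/(-179/3) - 2846 = -3/179 - 2846 = -509437/179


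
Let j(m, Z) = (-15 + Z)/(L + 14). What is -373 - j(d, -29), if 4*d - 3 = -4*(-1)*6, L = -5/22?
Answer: -112051/303 ≈ -369.81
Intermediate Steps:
L = -5/22 (L = -5*1/22 = -5/22 ≈ -0.22727)
d = 27/4 (d = 3/4 + (-4*(-1)*6)/4 = 3/4 + (4*6)/4 = 3/4 + (1/4)*24 = 3/4 + 6 = 27/4 ≈ 6.7500)
j(m, Z) = -110/101 + 22*Z/303 (j(m, Z) = (-15 + Z)/(-5/22 + 14) = (-15 + Z)/(303/22) = (-15 + Z)*(22/303) = -110/101 + 22*Z/303)
-373 - j(d, -29) = -373 - (-110/101 + (22/303)*(-29)) = -373 - (-110/101 - 638/303) = -373 - 1*(-968/303) = -373 + 968/303 = -112051/303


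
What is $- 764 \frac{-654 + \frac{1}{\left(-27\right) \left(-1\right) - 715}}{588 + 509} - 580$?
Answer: $- \frac{23495697}{188684} \approx -124.52$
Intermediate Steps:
$- 764 \frac{-654 + \frac{1}{\left(-27\right) \left(-1\right) - 715}}{588 + 509} - 580 = - 764 \frac{-654 + \frac{1}{27 - 715}}{1097} - 580 = - 764 \left(-654 + \frac{1}{-688}\right) \frac{1}{1097} - 580 = - 764 \left(-654 - \frac{1}{688}\right) \frac{1}{1097} - 580 = - 764 \left(\left(- \frac{449953}{688}\right) \frac{1}{1097}\right) - 580 = \left(-764\right) \left(- \frac{449953}{754736}\right) - 580 = \frac{85941023}{188684} - 580 = - \frac{23495697}{188684}$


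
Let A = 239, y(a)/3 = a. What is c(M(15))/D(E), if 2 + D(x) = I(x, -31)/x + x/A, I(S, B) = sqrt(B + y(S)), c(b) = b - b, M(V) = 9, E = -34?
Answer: 0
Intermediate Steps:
y(a) = 3*a
c(b) = 0
I(S, B) = sqrt(B + 3*S)
D(x) = -2 + x/239 + sqrt(-31 + 3*x)/x (D(x) = -2 + (sqrt(-31 + 3*x)/x + x/239) = -2 + (x/239 + sqrt(-31 + 3*x)/x) = -2 + x/239 + sqrt(-31 + 3*x)/x)
c(M(15))/D(E) = 0/(-2 + (1/239)*(-34) + sqrt(-31 + 3*(-34))/(-34)) = 0/(-2 - 34/239 - sqrt(-31 - 102)/34) = 0/(-2 - 34/239 - I*sqrt(133)/34) = 0/(-512/239 - I*sqrt(133)/34) = 0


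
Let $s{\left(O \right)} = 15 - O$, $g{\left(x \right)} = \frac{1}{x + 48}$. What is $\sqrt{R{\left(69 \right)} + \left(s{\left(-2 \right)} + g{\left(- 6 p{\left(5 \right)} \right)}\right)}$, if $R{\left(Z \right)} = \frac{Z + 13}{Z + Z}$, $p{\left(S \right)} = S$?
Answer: $\frac{\sqrt{336122}}{138} \approx 4.2012$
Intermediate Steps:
$g{\left(x \right)} = \frac{1}{48 + x}$
$R{\left(Z \right)} = \frac{13 + Z}{2 Z}$
$\sqrt{R{\left(69 \right)} + \left(s{\left(-2 \right)} + g{\left(- 6 p{\left(5 \right)} \right)}\right)} = \sqrt{\frac{13 + 69}{2 \cdot 69} + \left(\left(15 - -2\right) + \frac{1}{48 - 30}\right)} = \sqrt{\frac{1}{2} \cdot \frac{1}{69} \cdot 82 + \left(\left(15 + 2\right) + \frac{1}{48 - 30}\right)} = \sqrt{\frac{41}{69} + \left(17 + \frac{1}{18}\right)} = \sqrt{\frac{41}{69} + \frac{307}{18}} = \sqrt{\frac{7307}{414}} = \frac{\sqrt{336122}}{138}$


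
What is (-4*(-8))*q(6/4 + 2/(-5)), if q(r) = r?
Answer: 176/5 ≈ 35.200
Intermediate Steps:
(-4*(-8))*q(6/4 + 2/(-5)) = (-4*(-8))*(6/4 + 2/(-5)) = 32*(6*(¼) + 2*(-⅕)) = 32*(3/2 - ⅖) = 32*(11/10) = 176/5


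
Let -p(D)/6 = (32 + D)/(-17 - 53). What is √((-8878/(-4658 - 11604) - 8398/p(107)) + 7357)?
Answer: 52*√28284586699611/3390627 ≈ 81.564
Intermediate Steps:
p(D) = 96/35 + 3*D/35 (p(D) = -6*(32 + D)/(-17 - 53) = -6*(32 + D)/(-70) = -6*(32 + D)*(-1)/70 = -6*(-16/35 - D/70) = 96/35 + 3*D/35)
√((-8878/(-4658 - 11604) - 8398/p(107)) + 7357) = √((-8878/(-4658 - 11604) - 8398/(96/35 + (3/35)*107)) + 7357) = √((-8878/(-16262) - 8398/(96/35 + 321/35)) + 7357) = √((-8878*(-1/16262) - 8398/417/35) + 7357) = √((4439/8131 - 8398*35/417) + 7357) = √((4439/8131 - 293930/417) + 7357) = √(-2388093767/3390627 + 7357) = √(22556749072/3390627) = 52*√28284586699611/3390627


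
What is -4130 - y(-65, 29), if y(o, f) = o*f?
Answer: -2245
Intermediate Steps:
y(o, f) = f*o
-4130 - y(-65, 29) = -4130 - 29*(-65) = -4130 - 1*(-1885) = -4130 + 1885 = -2245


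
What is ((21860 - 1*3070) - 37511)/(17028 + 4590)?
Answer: -18721/21618 ≈ -0.86599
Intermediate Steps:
((21860 - 1*3070) - 37511)/(17028 + 4590) = ((21860 - 3070) - 37511)/21618 = (18790 - 37511)*(1/21618) = -18721*1/21618 = -18721/21618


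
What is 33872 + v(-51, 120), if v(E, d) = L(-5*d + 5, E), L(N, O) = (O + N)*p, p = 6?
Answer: 29996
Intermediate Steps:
L(N, O) = 6*N + 6*O (L(N, O) = (O + N)*6 = (N + O)*6 = 6*N + 6*O)
v(E, d) = 30 - 30*d + 6*E (v(E, d) = 6*(-5*d + 5) + 6*E = 6*(5 - 5*d) + 6*E = (30 - 30*d) + 6*E = 30 - 30*d + 6*E)
33872 + v(-51, 120) = 33872 + (30 - 30*120 + 6*(-51)) = 33872 + (30 - 3600 - 306) = 33872 - 3876 = 29996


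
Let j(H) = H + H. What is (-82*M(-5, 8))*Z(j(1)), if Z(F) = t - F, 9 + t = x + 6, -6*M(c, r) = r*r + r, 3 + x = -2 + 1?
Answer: -8856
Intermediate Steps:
x = -4 (x = -3 + (-2 + 1) = -3 - 1 = -4)
M(c, r) = -r/6 - r²/6 (M(c, r) = -(r*r + r)/6 = -(r² + r)/6 = -(r + r²)/6 = -r/6 - r²/6)
t = -7 (t = -9 + (-4 + 6) = -9 + 2 = -7)
j(H) = 2*H
Z(F) = -7 - F
(-82*M(-5, 8))*Z(j(1)) = (-(-41)*8*(1 + 8)/3)*(-7 - 2) = (-(-41)*8*9/3)*(-7 - 1*2) = (-82*(-12))*(-7 - 2) = 984*(-9) = -8856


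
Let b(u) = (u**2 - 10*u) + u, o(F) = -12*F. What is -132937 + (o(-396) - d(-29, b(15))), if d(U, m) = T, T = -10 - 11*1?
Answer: -128164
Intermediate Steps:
T = -21 (T = -10 - 11 = -21)
b(u) = u**2 - 9*u
d(U, m) = -21
-132937 + (o(-396) - d(-29, b(15))) = -132937 + (-12*(-396) - 1*(-21)) = -132937 + (4752 + 21) = -132937 + 4773 = -128164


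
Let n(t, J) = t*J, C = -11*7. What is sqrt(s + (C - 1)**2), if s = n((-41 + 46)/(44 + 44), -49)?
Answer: sqrt(11773234)/44 ≈ 77.982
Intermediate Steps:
C = -77
n(t, J) = J*t
s = -245/88 (s = -49*(-41 + 46)/(44 + 44) = -245/88 ≈ -2.7841)
sqrt(s + (C - 1)**2) = sqrt(-245/88 + (-77 - 1)**2) = sqrt(-245/88 + (-78)**2) = sqrt(-245/88 + 6084) = sqrt(535147/88) = sqrt(11773234)/44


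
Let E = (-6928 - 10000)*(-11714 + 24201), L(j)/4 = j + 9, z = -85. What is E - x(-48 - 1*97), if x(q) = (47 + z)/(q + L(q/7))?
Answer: -283883254314/1343 ≈ -2.1138e+8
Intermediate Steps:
L(j) = 36 + 4*j (L(j) = 4*(j + 9) = 4*(9 + j) = 36 + 4*j)
x(q) = -38/(36 + 11*q/7) (x(q) = (47 - 85)/(q + (36 + 4*(q/7))) = -38/(q + (36 + 4*(q*(⅐)))) = -38/(q + (36 + 4*(q/7))) = -38/(q + (36 + 4*q/7)) = -38/(36 + 11*q/7))
E = -211379936 (E = -16928*12487 = -211379936)
E - x(-48 - 1*97) = -211379936 - (-266)/(252 + 11*(-48 - 1*97)) = -211379936 - (-266)/(252 + 11*(-48 - 97)) = -211379936 - (-266)/(252 + 11*(-145)) = -211379936 - (-266)/(252 - 1595) = -211379936 - (-266)/(-1343) = -211379936 - (-266)*(-1)/1343 = -211379936 - 1*266/1343 = -211379936 - 266/1343 = -283883254314/1343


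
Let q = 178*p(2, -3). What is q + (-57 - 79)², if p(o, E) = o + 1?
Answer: 19030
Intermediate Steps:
p(o, E) = 1 + o
q = 534 (q = 178*(1 + 2) = 178*3 = 534)
q + (-57 - 79)² = 534 + (-57 - 79)² = 534 + (-136)² = 534 + 18496 = 19030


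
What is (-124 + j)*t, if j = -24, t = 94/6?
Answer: -6956/3 ≈ -2318.7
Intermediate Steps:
t = 47/3 (t = 94*(1/6) = 47/3 ≈ 15.667)
(-124 + j)*t = (-124 - 24)*(47/3) = -148*47/3 = -6956/3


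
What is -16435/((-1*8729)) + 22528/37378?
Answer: 36861561/14830571 ≈ 2.4855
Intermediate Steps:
-16435/((-1*8729)) + 22528/37378 = -16435/(-8729) + 22528*(1/37378) = -16435*(-1/8729) + 1024/1699 = 16435/8729 + 1024/1699 = 36861561/14830571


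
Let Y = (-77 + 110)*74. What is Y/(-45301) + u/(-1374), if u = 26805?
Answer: -405882871/20747858 ≈ -19.563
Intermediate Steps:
Y = 2442 (Y = 33*74 = 2442)
Y/(-45301) + u/(-1374) = 2442/(-45301) + 26805/(-1374) = 2442*(-1/45301) + 26805*(-1/1374) = -2442/45301 - 8935/458 = -405882871/20747858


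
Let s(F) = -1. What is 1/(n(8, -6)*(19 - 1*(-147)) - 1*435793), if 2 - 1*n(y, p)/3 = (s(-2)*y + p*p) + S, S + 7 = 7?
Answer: -1/448741 ≈ -2.2285e-6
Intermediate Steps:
S = 0 (S = -7 + 7 = 0)
n(y, p) = 6 - 3*p² + 3*y (n(y, p) = 6 - 3*((-y + p*p) + 0) = 6 - 3*((-y + p²) + 0) = 6 - 3*((p² - y) + 0) = 6 - 3*(p² - y) = 6 + (-3*p² + 3*y) = 6 - 3*p² + 3*y)
1/(n(8, -6)*(19 - 1*(-147)) - 1*435793) = 1/((6 - 3*(-6)² + 3*8)*(19 - 1*(-147)) - 1*435793) = 1/((6 - 3*36 + 24)*(19 + 147) - 435793) = 1/((6 - 108 + 24)*166 - 435793) = 1/(-78*166 - 435793) = 1/(-12948 - 435793) = 1/(-448741) = -1/448741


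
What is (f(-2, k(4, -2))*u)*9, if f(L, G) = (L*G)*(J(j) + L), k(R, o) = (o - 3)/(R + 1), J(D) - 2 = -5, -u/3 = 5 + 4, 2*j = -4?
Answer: 2430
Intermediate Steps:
j = -2 (j = (1/2)*(-4) = -2)
u = -27 (u = -3*(5 + 4) = -3*9 = -27)
J(D) = -3 (J(D) = 2 - 5 = -3)
k(R, o) = (-3 + o)/(1 + R)
f(L, G) = G*L*(-3 + L) (f(L, G) = (L*G)*(-3 + L) = (G*L)*(-3 + L) = G*L*(-3 + L))
(f(-2, k(4, -2))*u)*9 = ((((-3 - 2)/(1 + 4))*(-2)*(-3 - 2))*(-27))*9 = (((-5/5)*(-2)*(-5))*(-27))*9 = ((((1/5)*(-5))*(-2)*(-5))*(-27))*9 = (-1*(-2)*(-5)*(-27))*9 = -10*(-27)*9 = 270*9 = 2430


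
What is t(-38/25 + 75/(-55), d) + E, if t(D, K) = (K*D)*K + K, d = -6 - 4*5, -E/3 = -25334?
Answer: 20357332/275 ≈ 74027.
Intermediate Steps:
E = 76002 (E = -3*(-25334) = 76002)
d = -26 (d = -6 - 20 = -26)
t(D, K) = K + D*K² (t(D, K) = (D*K)*K + K = D*K² + K = K + D*K²)
t(-38/25 + 75/(-55), d) + E = -26*(1 + (-38/25 + 75/(-55))*(-26)) + 76002 = -26*(1 + (-38*1/25 + 75*(-1/55))*(-26)) + 76002 = -26*(1 + (-38/25 - 15/11)*(-26)) + 76002 = -26*(1 - 793/275*(-26)) + 76002 = -26*(1 + 20618/275) + 76002 = -26*20893/275 + 76002 = -543218/275 + 76002 = 20357332/275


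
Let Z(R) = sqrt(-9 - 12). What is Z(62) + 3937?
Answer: 3937 + I*sqrt(21) ≈ 3937.0 + 4.5826*I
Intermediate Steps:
Z(R) = I*sqrt(21) (Z(R) = sqrt(-21) = I*sqrt(21))
Z(62) + 3937 = I*sqrt(21) + 3937 = 3937 + I*sqrt(21)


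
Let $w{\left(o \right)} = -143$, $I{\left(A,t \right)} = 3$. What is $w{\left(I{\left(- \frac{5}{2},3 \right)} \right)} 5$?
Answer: $-715$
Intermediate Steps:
$w{\left(I{\left(- \frac{5}{2},3 \right)} \right)} 5 = \left(-143\right) 5 = -715$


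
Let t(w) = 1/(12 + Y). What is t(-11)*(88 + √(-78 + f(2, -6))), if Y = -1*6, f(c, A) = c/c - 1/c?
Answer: 44/3 + I*√310/12 ≈ 14.667 + 1.4672*I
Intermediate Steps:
f(c, A) = 1 - 1/c
Y = -6
t(w) = ⅙ (t(w) = 1/(12 - 6) = 1/6 = ⅙)
t(-11)*(88 + √(-78 + f(2, -6))) = (88 + √(-78 + (-1 + 2)/2))/6 = (88 + √(-78 + (½)*1))/6 = (88 + √(-78 + ½))/6 = (88 + √(-155/2))/6 = (88 + I*√310/2)/6 = 44/3 + I*√310/12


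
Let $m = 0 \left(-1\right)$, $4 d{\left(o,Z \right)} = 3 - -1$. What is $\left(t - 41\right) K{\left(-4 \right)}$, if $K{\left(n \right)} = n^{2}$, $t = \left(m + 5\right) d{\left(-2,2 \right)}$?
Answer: $-576$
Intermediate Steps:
$d{\left(o,Z \right)} = 1$ ($d{\left(o,Z \right)} = \frac{3 - -1}{4} = \frac{3 + 1}{4} = \frac{1}{4} \cdot 4 = 1$)
$m = 0$
$t = 5$ ($t = \left(0 + 5\right) 1 = 5 \cdot 1 = 5$)
$\left(t - 41\right) K{\left(-4 \right)} = \left(5 - 41\right) \left(-4\right)^{2} = \left(5 - 41\right) 16 = \left(-36\right) 16 = -576$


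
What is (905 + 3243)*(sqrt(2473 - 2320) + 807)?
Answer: 3347436 + 12444*sqrt(17) ≈ 3.3987e+6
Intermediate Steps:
(905 + 3243)*(sqrt(2473 - 2320) + 807) = 4148*(sqrt(153) + 807) = 4148*(3*sqrt(17) + 807) = 4148*(807 + 3*sqrt(17)) = 3347436 + 12444*sqrt(17)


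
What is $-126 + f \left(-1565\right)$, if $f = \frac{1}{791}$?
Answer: $- \frac{101231}{791} \approx -127.98$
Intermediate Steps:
$f = \frac{1}{791} \approx 0.0012642$
$-126 + f \left(-1565\right) = -126 + \frac{1}{791} \left(-1565\right) = -126 - \frac{1565}{791} = - \frac{101231}{791}$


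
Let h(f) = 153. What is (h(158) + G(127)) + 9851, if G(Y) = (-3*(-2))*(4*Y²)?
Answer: 397100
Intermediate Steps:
G(Y) = 24*Y² (G(Y) = 6*(4*Y²) = 24*Y²)
(h(158) + G(127)) + 9851 = (153 + 24*127²) + 9851 = (153 + 24*16129) + 9851 = (153 + 387096) + 9851 = 387249 + 9851 = 397100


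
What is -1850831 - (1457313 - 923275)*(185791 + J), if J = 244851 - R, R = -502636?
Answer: -498407767395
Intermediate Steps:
J = 747487 (J = 244851 - 1*(-502636) = 244851 + 502636 = 747487)
-1850831 - (1457313 - 923275)*(185791 + J) = -1850831 - (1457313 - 923275)*(185791 + 747487) = -1850831 - 534038*933278 = -1850831 - 1*498405916564 = -1850831 - 498405916564 = -498407767395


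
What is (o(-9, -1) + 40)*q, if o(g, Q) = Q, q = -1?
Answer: -39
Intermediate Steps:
(o(-9, -1) + 40)*q = (-1 + 40)*(-1) = 39*(-1) = -39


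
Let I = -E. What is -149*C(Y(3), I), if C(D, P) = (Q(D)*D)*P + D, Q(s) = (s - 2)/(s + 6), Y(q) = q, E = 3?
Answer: -298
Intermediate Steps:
I = -3 (I = -1*3 = -3)
Q(s) = (-2 + s)/(6 + s)
C(D, P) = D + D*P*(-2 + D)/(6 + D) (C(D, P) = (((-2 + D)/(6 + D))*D)*P + D = (D*(-2 + D)/(6 + D))*P + D = D*P*(-2 + D)/(6 + D) + D = D + D*P*(-2 + D)/(6 + D))
-149*C(Y(3), I) = -447*(6 + 3 - 3*(-2 + 3))/(6 + 3) = -447*(6 + 3 - 3*1)/9 = -447*(6 + 3 - 3)/9 = -447*6/9 = -149*2 = -298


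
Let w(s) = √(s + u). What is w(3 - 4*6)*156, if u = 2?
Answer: 156*I*√19 ≈ 679.99*I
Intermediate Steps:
w(s) = √(2 + s) (w(s) = √(s + 2) = √(2 + s))
w(3 - 4*6)*156 = √(2 + (3 - 4*6))*156 = √(2 + (3 - 24))*156 = √(2 - 21)*156 = √(-19)*156 = (I*√19)*156 = 156*I*√19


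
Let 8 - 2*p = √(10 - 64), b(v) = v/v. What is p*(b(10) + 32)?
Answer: 132 - 99*I*√6/2 ≈ 132.0 - 121.25*I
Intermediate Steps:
b(v) = 1
p = 4 - 3*I*√6/2 (p = 4 - √(10 - 64)/2 = 4 - 3*I*√6/2 ≈ 4.0 - 3.6742*I)
p*(b(10) + 32) = (4 - 3*I*√6/2)*(1 + 32) = (4 - 3*I*√6/2)*33 = 132 - 99*I*√6/2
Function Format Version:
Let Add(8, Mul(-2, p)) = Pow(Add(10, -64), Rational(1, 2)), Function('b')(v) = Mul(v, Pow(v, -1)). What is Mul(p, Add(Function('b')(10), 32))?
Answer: Add(132, Mul(Rational(-99, 2), I, Pow(6, Rational(1, 2)))) ≈ Add(132.00, Mul(-121.25, I))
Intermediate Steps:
Function('b')(v) = 1
p = Add(4, Mul(Rational(-3, 2), I, Pow(6, Rational(1, 2)))) (p = Add(4, Mul(Rational(-1, 2), Pow(Add(10, -64), Rational(1, 2)))) = Add(4, Mul(Rational(-1, 2), Pow(-54, Rational(1, 2)))) = Add(4, Mul(Rational(-1, 2), Mul(3, I, Pow(6, Rational(1, 2))))) = Add(4, Mul(Rational(-3, 2), I, Pow(6, Rational(1, 2)))) ≈ Add(4.0000, Mul(-3.6742, I)))
Mul(p, Add(Function('b')(10), 32)) = Mul(Add(4, Mul(Rational(-3, 2), I, Pow(6, Rational(1, 2)))), Add(1, 32)) = Mul(Add(4, Mul(Rational(-3, 2), I, Pow(6, Rational(1, 2)))), 33) = Add(132, Mul(Rational(-99, 2), I, Pow(6, Rational(1, 2))))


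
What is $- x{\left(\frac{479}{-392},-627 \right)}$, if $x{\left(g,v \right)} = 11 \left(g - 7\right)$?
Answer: $\frac{35453}{392} \approx 90.441$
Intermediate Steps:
$x{\left(g,v \right)} = -77 + 11 g$ ($x{\left(g,v \right)} = 11 \left(-7 + g\right) = -77 + 11 g$)
$- x{\left(\frac{479}{-392},-627 \right)} = - (-77 + 11 \frac{479}{-392}) = - (-77 + 11 \cdot 479 \left(- \frac{1}{392}\right)) = - (-77 + 11 \left(- \frac{479}{392}\right)) = - (-77 - \frac{5269}{392}) = \left(-1\right) \left(- \frac{35453}{392}\right) = \frac{35453}{392}$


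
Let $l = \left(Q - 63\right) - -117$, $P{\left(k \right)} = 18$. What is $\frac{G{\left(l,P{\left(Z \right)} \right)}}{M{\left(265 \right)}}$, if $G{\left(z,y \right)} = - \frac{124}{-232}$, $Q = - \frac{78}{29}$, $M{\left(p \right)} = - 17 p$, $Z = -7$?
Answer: $- \frac{31}{261290} \approx -0.00011864$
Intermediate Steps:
$Q = - \frac{78}{29}$ ($Q = \left(-78\right) \frac{1}{29} = - \frac{78}{29} \approx -2.6897$)
$l = \frac{1488}{29}$ ($l = \left(- \frac{78}{29} - 63\right) - -117 = \left(- \frac{78}{29} - 63\right) + 117 = - \frac{1905}{29} + 117 = \frac{1488}{29} \approx 51.31$)
$G{\left(z,y \right)} = \frac{31}{58}$ ($G{\left(z,y \right)} = \left(-124\right) \left(- \frac{1}{232}\right) = \frac{31}{58}$)
$\frac{G{\left(l,P{\left(Z \right)} \right)}}{M{\left(265 \right)}} = \frac{31}{58 \left(\left(-17\right) 265\right)} = \frac{31}{58 \left(-4505\right)} = \frac{31}{58} \left(- \frac{1}{4505}\right) = - \frac{31}{261290}$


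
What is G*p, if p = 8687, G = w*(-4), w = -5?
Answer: 173740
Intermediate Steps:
G = 20 (G = -5*(-4) = 20)
G*p = 20*8687 = 173740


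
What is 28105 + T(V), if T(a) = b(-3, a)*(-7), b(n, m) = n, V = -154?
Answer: 28126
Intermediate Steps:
T(a) = 21 (T(a) = -3*(-7) = 21)
28105 + T(V) = 28105 + 21 = 28126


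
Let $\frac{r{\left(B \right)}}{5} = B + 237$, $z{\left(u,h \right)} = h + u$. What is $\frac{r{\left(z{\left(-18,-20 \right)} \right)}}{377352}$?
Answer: $\frac{995}{377352} \approx 0.0026368$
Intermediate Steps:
$r{\left(B \right)} = 1185 + 5 B$ ($r{\left(B \right)} = 5 \left(B + 237\right) = 5 \left(237 + B\right) = 1185 + 5 B$)
$\frac{r{\left(z{\left(-18,-20 \right)} \right)}}{377352} = \frac{1185 + 5 \left(-20 - 18\right)}{377352} = \left(1185 + 5 \left(-38\right)\right) \frac{1}{377352} = \left(1185 - 190\right) \frac{1}{377352} = 995 \cdot \frac{1}{377352} = \frac{995}{377352}$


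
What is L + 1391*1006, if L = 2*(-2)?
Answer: 1399342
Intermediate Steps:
L = -4
L + 1391*1006 = -4 + 1391*1006 = -4 + 1399346 = 1399342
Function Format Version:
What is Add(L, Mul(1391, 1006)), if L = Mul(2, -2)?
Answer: 1399342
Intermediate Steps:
L = -4
Add(L, Mul(1391, 1006)) = Add(-4, Mul(1391, 1006)) = Add(-4, 1399346) = 1399342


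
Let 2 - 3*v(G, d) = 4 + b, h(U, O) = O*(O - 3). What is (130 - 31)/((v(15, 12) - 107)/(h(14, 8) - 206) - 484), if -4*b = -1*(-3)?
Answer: -197208/962839 ≈ -0.20482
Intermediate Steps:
b = -3/4 (b = -(-1)*(-3)/4 = -1/4*3 = -3/4 ≈ -0.75000)
h(U, O) = O*(-3 + O)
v(G, d) = -5/12 (v(G, d) = 2/3 - (4 - 3/4)/3 = 2/3 - 1/3*13/4 = 2/3 - 13/12 = -5/12)
(130 - 31)/((v(15, 12) - 107)/(h(14, 8) - 206) - 484) = (130 - 31)/((-5/12 - 107)/(8*(-3 + 8) - 206) - 484) = 99/(-1289/(12*(8*5 - 206)) - 484) = 99/(-1289/(12*(40 - 206)) - 484) = 99/(-1289/12/(-166) - 484) = 99/(-1289/12*(-1/166) - 484) = 99/(1289/1992 - 484) = 99/(-962839/1992) = 99*(-1992/962839) = -197208/962839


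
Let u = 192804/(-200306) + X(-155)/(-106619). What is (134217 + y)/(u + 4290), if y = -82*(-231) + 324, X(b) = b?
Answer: 1638924120908481/45799269751907 ≈ 35.785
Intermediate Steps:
y = 19266 (y = 18942 + 324 = 19266)
u = -10262761123/10678212707 (u = 192804/(-200306) - 155/(-106619) = 192804*(-1/200306) - 155*(-1/106619) = -96402/100153 + 155/106619 = -10262761123/10678212707 ≈ -0.96109)
(134217 + y)/(u + 4290) = (134217 + 19266)/(-10262761123/10678212707 + 4290) = 153483/(45799269751907/10678212707) = 153483*(10678212707/45799269751907) = 1638924120908481/45799269751907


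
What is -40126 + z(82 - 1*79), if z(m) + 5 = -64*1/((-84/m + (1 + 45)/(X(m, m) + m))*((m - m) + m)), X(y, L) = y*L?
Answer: -5818867/145 ≈ -40130.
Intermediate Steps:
X(y, L) = L*y
z(m) = -5 - 64/(m*(-84/m + 46/(m + m²))) (z(m) = -5 - 64*1/((-84/m + (1 + 45)/(m*m + m))*((m - m) + m)) = -5 - 64*1/((0 + m)*(-84/m + 46/(m² + m))) = -5 - 64*1/(m*(-84/m + 46/(m + m²))) = -5 - 64/(m*(-84/m + 46/(m + m²))))
-40126 + z(82 - 1*79) = -40126 + (-63 - 178*(82 - 1*79))/(19 + 42*(82 - 1*79)) = -40126 + (-63 - 178*(82 - 79))/(19 + 42*(82 - 79)) = -40126 + (-63 - 178*3)/(19 + 42*3) = -40126 + (-63 - 534)/(19 + 126) = -40126 - 597/145 = -5818867/145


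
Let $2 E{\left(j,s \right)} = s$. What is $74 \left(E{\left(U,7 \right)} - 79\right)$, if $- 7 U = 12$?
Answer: $-5587$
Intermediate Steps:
$U = - \frac{12}{7}$ ($U = \left(- \frac{1}{7}\right) 12 = - \frac{12}{7} \approx -1.7143$)
$E{\left(j,s \right)} = \frac{s}{2}$
$74 \left(E{\left(U,7 \right)} - 79\right) = 74 \left(\frac{1}{2} \cdot 7 - 79\right) = 74 \left(\frac{7}{2} - 79\right) = 74 \left(- \frac{151}{2}\right) = -5587$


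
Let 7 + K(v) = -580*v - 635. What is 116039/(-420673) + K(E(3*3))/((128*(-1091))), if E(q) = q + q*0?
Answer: -624483143/2670279232 ≈ -0.23386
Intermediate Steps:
E(q) = q (E(q) = q + 0 = q)
K(v) = -642 - 580*v (K(v) = -7 + (-580*v - 635) = -7 + (-635 - 580*v) = -642 - 580*v)
116039/(-420673) + K(E(3*3))/((128*(-1091))) = 116039/(-420673) + (-642 - 1740*3)/((128*(-1091))) = 116039*(-1/420673) + (-642 - 580*9)/(-139648) = -10549/38243 + (-642 - 5220)*(-1/139648) = -10549/38243 - 5862*(-1/139648) = -10549/38243 + 2931/69824 = -624483143/2670279232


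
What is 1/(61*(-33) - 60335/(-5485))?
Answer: -1/2002 ≈ -0.00049950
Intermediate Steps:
1/(61*(-33) - 60335/(-5485)) = 1/(-2013 - 60335*(-1/5485)) = 1/(-2013 + 11) = 1/(-2002) = -1/2002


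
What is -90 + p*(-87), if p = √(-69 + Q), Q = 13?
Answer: -90 - 174*I*√14 ≈ -90.0 - 651.05*I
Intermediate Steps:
p = 2*I*√14 (p = √(-69 + 13) = √(-56) = 2*I*√14 ≈ 7.4833*I)
-90 + p*(-87) = -90 + (2*I*√14)*(-87) = -90 - 174*I*√14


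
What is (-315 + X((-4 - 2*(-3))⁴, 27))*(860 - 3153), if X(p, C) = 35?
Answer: 642040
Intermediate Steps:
(-315 + X((-4 - 2*(-3))⁴, 27))*(860 - 3153) = (-315 + 35)*(860 - 3153) = -280*(-2293) = 642040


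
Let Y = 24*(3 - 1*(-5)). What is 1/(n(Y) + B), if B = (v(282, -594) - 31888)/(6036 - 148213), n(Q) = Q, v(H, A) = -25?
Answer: 20311/3904271 ≈ 0.0052022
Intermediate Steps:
Y = 192 (Y = 24*(3 + 5) = 24*8 = 192)
B = 4559/20311 (B = (-25 - 31888)/(6036 - 148213) = -31913/(-142177) = -31913*(-1/142177) = 4559/20311 ≈ 0.22446)
1/(n(Y) + B) = 1/(192 + 4559/20311) = 1/(3904271/20311) = 20311/3904271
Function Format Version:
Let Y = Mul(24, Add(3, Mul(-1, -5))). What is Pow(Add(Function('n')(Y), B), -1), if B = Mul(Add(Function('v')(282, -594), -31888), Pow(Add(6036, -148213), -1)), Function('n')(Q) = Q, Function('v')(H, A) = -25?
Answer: Rational(20311, 3904271) ≈ 0.0052022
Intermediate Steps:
Y = 192 (Y = Mul(24, Add(3, 5)) = Mul(24, 8) = 192)
B = Rational(4559, 20311) (B = Mul(Add(-25, -31888), Pow(Add(6036, -148213), -1)) = Mul(-31913, Pow(-142177, -1)) = Mul(-31913, Rational(-1, 142177)) = Rational(4559, 20311) ≈ 0.22446)
Pow(Add(Function('n')(Y), B), -1) = Pow(Add(192, Rational(4559, 20311)), -1) = Pow(Rational(3904271, 20311), -1) = Rational(20311, 3904271)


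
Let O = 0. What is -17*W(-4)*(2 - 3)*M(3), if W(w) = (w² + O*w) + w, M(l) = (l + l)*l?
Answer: 3672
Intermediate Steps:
M(l) = 2*l² (M(l) = (2*l)*l = 2*l²)
W(w) = w + w² (W(w) = (w² + 0*w) + w = (w² + 0) + w = w² + w = w + w²)
-17*W(-4)*(2 - 3)*M(3) = -17*(-4*(1 - 4))*(2 - 3)*2*3² = -17*-4*(-3)*(-1)*2*9 = -17*12*(-1)*18 = -(-204)*18 = -17*(-216) = 3672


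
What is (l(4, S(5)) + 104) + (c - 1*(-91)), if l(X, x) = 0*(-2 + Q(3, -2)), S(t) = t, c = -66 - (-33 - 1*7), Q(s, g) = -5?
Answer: 169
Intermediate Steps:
c = -26 (c = -66 - (-33 - 7) = -66 - 1*(-40) = -66 + 40 = -26)
l(X, x) = 0 (l(X, x) = 0*(-2 - 5) = 0*(-7) = 0)
(l(4, S(5)) + 104) + (c - 1*(-91)) = (0 + 104) + (-26 - 1*(-91)) = 104 + (-26 + 91) = 104 + 65 = 169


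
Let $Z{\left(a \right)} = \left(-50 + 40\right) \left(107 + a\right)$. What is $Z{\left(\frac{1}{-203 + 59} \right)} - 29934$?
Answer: $- \frac{2232283}{72} \approx -31004.0$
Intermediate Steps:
$Z{\left(a \right)} = -1070 - 10 a$ ($Z{\left(a \right)} = - 10 \left(107 + a\right) = -1070 - 10 a$)
$Z{\left(\frac{1}{-203 + 59} \right)} - 29934 = \left(-1070 - \frac{10}{-203 + 59}\right) - 29934 = \left(-1070 - \frac{10}{-144}\right) - 29934 = \left(-1070 - - \frac{5}{72}\right) - 29934 = \left(-1070 + \frac{5}{72}\right) - 29934 = - \frac{77035}{72} - 29934 = - \frac{2232283}{72}$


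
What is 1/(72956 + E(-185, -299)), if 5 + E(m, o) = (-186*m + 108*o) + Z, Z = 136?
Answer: 1/75205 ≈ 1.3297e-5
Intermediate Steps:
E(m, o) = 131 - 186*m + 108*o (E(m, o) = -5 + ((-186*m + 108*o) + 136) = -5 + (136 - 186*m + 108*o) = 131 - 186*m + 108*o)
1/(72956 + E(-185, -299)) = 1/(72956 + (131 - 186*(-185) + 108*(-299))) = 1/(72956 + (131 + 34410 - 32292)) = 1/(72956 + 2249) = 1/75205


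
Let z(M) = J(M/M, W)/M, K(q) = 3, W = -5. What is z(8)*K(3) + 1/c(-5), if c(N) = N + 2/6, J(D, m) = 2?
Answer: 15/28 ≈ 0.53571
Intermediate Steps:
c(N) = 1/3 + N (c(N) = N + 2*(1/6) = N + 1/3 = 1/3 + N)
z(M) = 2/M
z(8)*K(3) + 1/c(-5) = (2/8)*3 + 1/(1/3 - 5) = (2*(1/8))*3 + 1/(-14/3) = (1/4)*3 - 3/14 = 3/4 - 3/14 = 15/28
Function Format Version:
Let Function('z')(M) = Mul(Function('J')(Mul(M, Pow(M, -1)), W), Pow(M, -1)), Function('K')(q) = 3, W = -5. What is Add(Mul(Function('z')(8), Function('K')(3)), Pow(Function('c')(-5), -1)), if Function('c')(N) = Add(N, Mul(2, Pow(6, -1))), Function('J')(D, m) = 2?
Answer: Rational(15, 28) ≈ 0.53571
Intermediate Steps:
Function('c')(N) = Add(Rational(1, 3), N) (Function('c')(N) = Add(N, Mul(2, Rational(1, 6))) = Add(N, Rational(1, 3)) = Add(Rational(1, 3), N))
Function('z')(M) = Mul(2, Pow(M, -1))
Add(Mul(Function('z')(8), Function('K')(3)), Pow(Function('c')(-5), -1)) = Add(Mul(Mul(2, Pow(8, -1)), 3), Pow(Add(Rational(1, 3), -5), -1)) = Add(Mul(Mul(2, Rational(1, 8)), 3), Pow(Rational(-14, 3), -1)) = Add(Mul(Rational(1, 4), 3), Rational(-3, 14)) = Add(Rational(3, 4), Rational(-3, 14)) = Rational(15, 28)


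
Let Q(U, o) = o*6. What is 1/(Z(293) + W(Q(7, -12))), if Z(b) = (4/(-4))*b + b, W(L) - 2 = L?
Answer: -1/70 ≈ -0.014286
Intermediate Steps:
Q(U, o) = 6*o
W(L) = 2 + L
Z(b) = 0 (Z(b) = (4*(-¼))*b + b = -b + b = 0)
1/(Z(293) + W(Q(7, -12))) = 1/(0 + (2 + 6*(-12))) = 1/(0 + (2 - 72)) = 1/(0 - 70) = 1/(-70) = -1/70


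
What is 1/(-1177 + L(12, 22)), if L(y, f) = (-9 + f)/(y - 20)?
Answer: -8/9429 ≈ -0.00084845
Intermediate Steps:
L(y, f) = (-9 + f)/(-20 + y)
1/(-1177 + L(12, 22)) = 1/(-1177 + (-9 + 22)/(-20 + 12)) = 1/(-1177 + 13/(-8)) = 1/(-1177 - ⅛*13) = 1/(-1177 - 13/8) = 1/(-9429/8) = -8/9429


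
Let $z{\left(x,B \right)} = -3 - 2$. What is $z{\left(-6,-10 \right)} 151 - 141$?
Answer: $-896$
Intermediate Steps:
$z{\left(x,B \right)} = -5$
$z{\left(-6,-10 \right)} 151 - 141 = \left(-5\right) 151 - 141 = -755 - 141 = -896$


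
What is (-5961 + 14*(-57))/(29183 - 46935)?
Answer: 6759/17752 ≈ 0.38075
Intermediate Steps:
(-5961 + 14*(-57))/(29183 - 46935) = (-5961 - 798)/(-17752) = -6759*(-1/17752) = 6759/17752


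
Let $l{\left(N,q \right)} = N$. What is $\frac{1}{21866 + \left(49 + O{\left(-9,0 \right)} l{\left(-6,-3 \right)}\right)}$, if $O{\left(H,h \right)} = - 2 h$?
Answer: $\frac{1}{21915} \approx 4.5631 \cdot 10^{-5}$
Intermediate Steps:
$\frac{1}{21866 + \left(49 + O{\left(-9,0 \right)} l{\left(-6,-3 \right)}\right)} = \frac{1}{21866 + \left(49 + \left(-2\right) 0 \left(-6\right)\right)} = \frac{1}{21866 + \left(49 + 0 \left(-6\right)\right)} = \frac{1}{21866 + \left(49 + 0\right)} = \frac{1}{21866 + 49} = \frac{1}{21915}$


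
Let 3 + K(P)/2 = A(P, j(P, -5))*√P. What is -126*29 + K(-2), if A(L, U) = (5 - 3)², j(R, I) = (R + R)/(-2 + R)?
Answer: -3660 + 8*I*√2 ≈ -3660.0 + 11.314*I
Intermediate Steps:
j(R, I) = 2*R/(-2 + R) (j(R, I) = (2*R)/(-2 + R) = 2*R/(-2 + R))
A(L, U) = 4 (A(L, U) = 2² = 4)
K(P) = -6 + 8*√P (K(P) = -6 + 2*(4*√P) = -6 + 8*√P)
-126*29 + K(-2) = -126*29 + (-6 + 8*√(-2)) = -3654 + (-6 + 8*(I*√2)) = -3654 + (-6 + 8*I*√2) = -3660 + 8*I*√2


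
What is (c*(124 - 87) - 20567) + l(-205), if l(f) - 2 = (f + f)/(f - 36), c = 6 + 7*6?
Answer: -4527739/241 ≈ -18787.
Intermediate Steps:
c = 48 (c = 6 + 42 = 48)
l(f) = 2 + 2*f/(-36 + f) (l(f) = 2 + (f + f)/(f - 36) = 2 + (2*f)/(-36 + f) = 2 + 2*f/(-36 + f))
(c*(124 - 87) - 20567) + l(-205) = (48*(124 - 87) - 20567) + 4*(-18 - 205)/(-36 - 205) = (48*37 - 20567) + 4*(-223)/(-241) = (1776 - 20567) + 4*(-1/241)*(-223) = -18791 + 892/241 = -4527739/241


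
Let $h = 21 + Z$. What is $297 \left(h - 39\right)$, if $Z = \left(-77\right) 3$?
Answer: $-73953$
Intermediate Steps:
$Z = -231$
$h = -210$ ($h = 21 - 231 = -210$)
$297 \left(h - 39\right) = 297 \left(-210 - 39\right) = 297 \left(-249\right) = -73953$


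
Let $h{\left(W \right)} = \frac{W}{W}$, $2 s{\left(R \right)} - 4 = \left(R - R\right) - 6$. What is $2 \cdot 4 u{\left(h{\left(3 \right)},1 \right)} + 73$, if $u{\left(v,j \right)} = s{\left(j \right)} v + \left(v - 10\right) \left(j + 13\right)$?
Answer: $-943$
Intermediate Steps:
$s{\left(R \right)} = -1$ ($s{\left(R \right)} = 2 + \frac{\left(R - R\right) - 6}{2} = 2 + \frac{0 - 6}{2} = 2 + \frac{1}{2} \left(-6\right) = 2 - 3 = -1$)
$h{\left(W \right)} = 1$
$u{\left(v,j \right)} = - v + \left(-10 + v\right) \left(13 + j\right)$ ($u{\left(v,j \right)} = - v + \left(v - 10\right) \left(j + 13\right) = - v + \left(-10 + v\right) \left(13 + j\right)$)
$2 \cdot 4 u{\left(h{\left(3 \right)},1 \right)} + 73 = 2 \cdot 4 \left(-130 - 10 + 12 \cdot 1 + 1 \cdot 1\right) + 73 = 8 \left(-130 - 10 + 12 + 1\right) + 73 = 8 \left(-127\right) + 73 = -1016 + 73 = -943$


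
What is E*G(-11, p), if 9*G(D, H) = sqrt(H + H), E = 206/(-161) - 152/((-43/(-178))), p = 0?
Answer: 0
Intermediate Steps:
E = -4364874/6923 (E = 206*(-1/161) - 152/((-43*(-1/178))) = -206/161 - 152/43/178 = -206/161 - 152*178/43 = -206/161 - 27056/43 = -4364874/6923 ≈ -630.49)
G(D, H) = sqrt(2)*sqrt(H)/9 (G(D, H) = sqrt(H + H)/9 = sqrt(2*H)/9 = (sqrt(2)*sqrt(H))/9 = sqrt(2)*sqrt(H)/9)
E*G(-11, p) = -484986*sqrt(2)*sqrt(0)/6923 = -484986*sqrt(2)*0/6923 = -4364874/6923*0 = 0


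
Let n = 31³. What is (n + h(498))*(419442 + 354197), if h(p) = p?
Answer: 23432751671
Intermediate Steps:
n = 29791
(n + h(498))*(419442 + 354197) = (29791 + 498)*(419442 + 354197) = 30289*773639 = 23432751671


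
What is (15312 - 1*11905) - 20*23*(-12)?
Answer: 8927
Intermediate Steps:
(15312 - 1*11905) - 20*23*(-12) = (15312 - 11905) - 460*(-12) = 3407 - 1*(-5520) = 3407 + 5520 = 8927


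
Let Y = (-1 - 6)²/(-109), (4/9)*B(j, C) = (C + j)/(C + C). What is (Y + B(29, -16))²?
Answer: 361950625/194658304 ≈ 1.8594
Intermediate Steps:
B(j, C) = 9*(C + j)/(8*C) (B(j, C) = 9*((C + j)/(C + C))/4 = 9*((C + j)/((2*C)))/4 = 9*((C + j)*(1/(2*C)))/4 = 9*((C + j)/(2*C))/4 = 9*(C + j)/(8*C))
Y = -49/109 (Y = (-7)²*(-1/109) = 49*(-1/109) = -49/109 ≈ -0.44954)
(Y + B(29, -16))² = (-49/109 + (9/8)*(-16 + 29)/(-16))² = (-49/109 + (9/8)*(-1/16)*13)² = (-49/109 - 117/128)² = (-19025/13952)² = 361950625/194658304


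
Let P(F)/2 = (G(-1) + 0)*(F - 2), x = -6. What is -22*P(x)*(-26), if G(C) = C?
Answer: 9152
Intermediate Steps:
P(F) = 4 - 2*F (P(F) = 2*((-1 + 0)*(F - 2)) = 2*(-(-2 + F)) = 2*(2 - F) = 4 - 2*F)
-22*P(x)*(-26) = -22*(4 - 2*(-6))*(-26) = -22*(4 + 12)*(-26) = -22*16*(-26) = -352*(-26) = 9152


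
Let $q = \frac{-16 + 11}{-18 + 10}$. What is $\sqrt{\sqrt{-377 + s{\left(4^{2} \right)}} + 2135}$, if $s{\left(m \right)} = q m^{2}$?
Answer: $\sqrt{2135 + i \sqrt{217}} \approx 46.206 + 0.1594 i$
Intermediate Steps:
$q = \frac{5}{8}$ ($q = - \frac{5}{-8} = \left(-5\right) \left(- \frac{1}{8}\right) = \frac{5}{8} \approx 0.625$)
$s{\left(m \right)} = \frac{5 m^{2}}{8}$
$\sqrt{\sqrt{-377 + s{\left(4^{2} \right)}} + 2135} = \sqrt{\sqrt{-377 + \frac{5 \left(4^{2}\right)^{2}}{8}} + 2135} = \sqrt{\sqrt{-377 + \frac{5 \cdot 16^{2}}{8}} + 2135} = \sqrt{\sqrt{-377 + \frac{5}{8} \cdot 256} + 2135} = \sqrt{\sqrt{-377 + 160} + 2135} = \sqrt{\sqrt{-217} + 2135} = \sqrt{i \sqrt{217} + 2135} = \sqrt{2135 + i \sqrt{217}}$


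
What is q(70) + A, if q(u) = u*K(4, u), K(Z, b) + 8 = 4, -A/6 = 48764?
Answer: -292864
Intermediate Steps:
A = -292584 (A = -6*48764 = -292584)
K(Z, b) = -4 (K(Z, b) = -8 + 4 = -4)
q(u) = -4*u (q(u) = u*(-4) = -4*u)
q(70) + A = -4*70 - 292584 = -280 - 292584 = -292864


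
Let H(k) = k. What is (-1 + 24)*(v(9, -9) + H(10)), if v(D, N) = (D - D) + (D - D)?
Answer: 230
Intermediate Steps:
v(D, N) = 0 (v(D, N) = 0 + 0 = 0)
(-1 + 24)*(v(9, -9) + H(10)) = (-1 + 24)*(0 + 10) = 23*10 = 230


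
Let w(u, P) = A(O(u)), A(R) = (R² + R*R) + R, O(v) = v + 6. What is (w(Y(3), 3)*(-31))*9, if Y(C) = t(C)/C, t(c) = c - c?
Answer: -21762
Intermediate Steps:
O(v) = 6 + v
t(c) = 0
A(R) = R + 2*R² (A(R) = (R² + R²) + R = 2*R² + R = R + 2*R²)
Y(C) = 0 (Y(C) = 0/C = 0)
w(u, P) = (6 + u)*(13 + 2*u) (w(u, P) = (6 + u)*(1 + 2*(6 + u)) = (6 + u)*(1 + (12 + 2*u)) = (6 + u)*(13 + 2*u))
(w(Y(3), 3)*(-31))*9 = (((6 + 0)*(13 + 2*0))*(-31))*9 = ((6*(13 + 0))*(-31))*9 = ((6*13)*(-31))*9 = (78*(-31))*9 = -2418*9 = -21762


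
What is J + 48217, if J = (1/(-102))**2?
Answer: 501649669/10404 ≈ 48217.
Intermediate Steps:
J = 1/10404 (J = (-1/102)**2 = 1/10404 ≈ 9.6117e-5)
J + 48217 = 1/10404 + 48217 = 501649669/10404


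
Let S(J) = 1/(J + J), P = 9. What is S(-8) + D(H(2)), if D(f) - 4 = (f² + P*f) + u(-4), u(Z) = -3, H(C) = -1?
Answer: -113/16 ≈ -7.0625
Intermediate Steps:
D(f) = 1 + f² + 9*f (D(f) = 4 + ((f² + 9*f) - 3) = 4 + (-3 + f² + 9*f) = 1 + f² + 9*f)
S(J) = 1/(2*J)
S(-8) + D(H(2)) = (½)/(-8) + (1 + (-1)² + 9*(-1)) = (½)*(-⅛) + (1 + 1 - 9) = -1/16 - 7 = -113/16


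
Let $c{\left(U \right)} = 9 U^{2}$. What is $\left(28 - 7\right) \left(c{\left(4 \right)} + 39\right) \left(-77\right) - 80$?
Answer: $-295991$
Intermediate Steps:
$\left(28 - 7\right) \left(c{\left(4 \right)} + 39\right) \left(-77\right) - 80 = \left(28 - 7\right) \left(9 \cdot 4^{2} + 39\right) \left(-77\right) - 80 = 21 \left(9 \cdot 16 + 39\right) \left(-77\right) - 80 = 21 \left(144 + 39\right) \left(-77\right) - 80 = 21 \cdot 183 \left(-77\right) - 80 = 3843 \left(-77\right) - 80 = -295911 - 80 = -295991$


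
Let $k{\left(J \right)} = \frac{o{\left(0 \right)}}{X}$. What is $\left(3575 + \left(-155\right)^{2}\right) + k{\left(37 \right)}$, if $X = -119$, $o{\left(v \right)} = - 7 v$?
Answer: $27600$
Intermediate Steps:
$k{\left(J \right)} = 0$ ($k{\left(J \right)} = \frac{\left(-7\right) 0}{-119} = 0 \left(- \frac{1}{119}\right) = 0$)
$\left(3575 + \left(-155\right)^{2}\right) + k{\left(37 \right)} = \left(3575 + \left(-155\right)^{2}\right) + 0 = \left(3575 + 24025\right) + 0 = 27600 + 0 = 27600$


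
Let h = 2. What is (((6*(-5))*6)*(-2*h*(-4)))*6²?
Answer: -103680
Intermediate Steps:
(((6*(-5))*6)*(-2*h*(-4)))*6² = (((6*(-5))*6)*(-2*2*(-4)))*6² = ((-30*6)*(-4*(-4)))*36 = -180*16*36 = -2880*36 = -103680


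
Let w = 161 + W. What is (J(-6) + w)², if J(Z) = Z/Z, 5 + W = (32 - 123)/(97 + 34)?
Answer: 419266576/17161 ≈ 24431.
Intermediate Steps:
W = -746/131 (W = -5 + (32 - 123)/(97 + 34) = -5 - 91/131 = -746/131 ≈ -5.6947)
J(Z) = 1
w = 20345/131 (w = 161 - 746/131 = 20345/131 ≈ 155.31)
(J(-6) + w)² = (1 + 20345/131)² = (20476/131)² = 419266576/17161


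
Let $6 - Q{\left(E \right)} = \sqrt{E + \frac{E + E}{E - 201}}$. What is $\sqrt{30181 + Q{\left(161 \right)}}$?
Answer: $\frac{\sqrt{3018700 - 10 \sqrt{15295}}}{10} \approx 173.71$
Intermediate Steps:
$Q{\left(E \right)} = 6 - \sqrt{E + \frac{2 E}{-201 + E}}$ ($Q{\left(E \right)} = 6 - \sqrt{E + \frac{E + E}{E - 201}} = 6 - \sqrt{E + \frac{2 E}{-201 + E}}$)
$\sqrt{30181 + Q{\left(161 \right)}} = \sqrt{30181 + \left(6 - \sqrt{\frac{161 \left(-199 + 161\right)}{-201 + 161}}\right)} = \sqrt{30181 + \left(6 - \sqrt{161 \frac{1}{-40} \left(-38\right)}\right)} = \sqrt{30181 + \left(6 - \sqrt{161 \left(- \frac{1}{40}\right) \left(-38\right)}\right)} = \sqrt{30181 + \left(6 - \sqrt{\frac{3059}{20}}\right)} = \sqrt{30181 + \left(6 - \frac{\sqrt{15295}}{10}\right)} = \sqrt{30187 - \frac{\sqrt{15295}}{10}}$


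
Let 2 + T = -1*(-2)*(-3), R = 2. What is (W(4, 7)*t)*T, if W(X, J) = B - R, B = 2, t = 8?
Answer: 0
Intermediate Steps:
T = -8 (T = -2 - 1*(-2)*(-3) = -2 + 2*(-3) = -2 - 6 = -8)
W(X, J) = 0 (W(X, J) = 2 - 1*2 = 2 - 2 = 0)
(W(4, 7)*t)*T = (0*8)*(-8) = 0*(-8) = 0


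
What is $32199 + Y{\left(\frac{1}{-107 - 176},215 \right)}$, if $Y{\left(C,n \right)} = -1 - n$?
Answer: $31983$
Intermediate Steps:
$32199 + Y{\left(\frac{1}{-107 - 176},215 \right)} = 32199 - 216 = 31983$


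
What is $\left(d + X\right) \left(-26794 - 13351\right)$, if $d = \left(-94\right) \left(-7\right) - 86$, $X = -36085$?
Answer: $1425669385$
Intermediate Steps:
$d = 572$ ($d = 658 - 86 = 572$)
$\left(d + X\right) \left(-26794 - 13351\right) = \left(572 - 36085\right) \left(-26794 - 13351\right) = \left(-35513\right) \left(-40145\right) = 1425669385$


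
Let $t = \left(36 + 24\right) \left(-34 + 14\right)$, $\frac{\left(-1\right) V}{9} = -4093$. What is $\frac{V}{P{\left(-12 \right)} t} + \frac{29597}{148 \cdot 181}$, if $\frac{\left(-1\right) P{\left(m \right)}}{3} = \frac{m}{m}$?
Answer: $\frac{30370521}{2678800} \approx 11.337$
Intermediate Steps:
$V = 36837$ ($V = \left(-9\right) \left(-4093\right) = 36837$)
$P{\left(m \right)} = -3$ ($P{\left(m \right)} = - 3 \frac{m}{m} = \left(-3\right) 1 = -3$)
$t = -1200$ ($t = 60 \left(-20\right) = -1200$)
$\frac{V}{P{\left(-12 \right)} t} + \frac{29597}{148 \cdot 181} = \frac{36837}{\left(-3\right) \left(-1200\right)} + \frac{29597}{148 \cdot 181} = \frac{36837}{3600} + \frac{29597}{26788} = 36837 \cdot \frac{1}{3600} + 29597 \cdot \frac{1}{26788} = \frac{4093}{400} + \frac{29597}{26788} = \frac{30370521}{2678800}$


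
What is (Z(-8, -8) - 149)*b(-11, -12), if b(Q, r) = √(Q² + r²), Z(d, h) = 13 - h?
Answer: -128*√265 ≈ -2083.7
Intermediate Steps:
(Z(-8, -8) - 149)*b(-11, -12) = ((13 - 1*(-8)) - 149)*√((-11)² + (-12)²) = ((13 + 8) - 149)*√(121 + 144) = (21 - 149)*√265 = -128*√265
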